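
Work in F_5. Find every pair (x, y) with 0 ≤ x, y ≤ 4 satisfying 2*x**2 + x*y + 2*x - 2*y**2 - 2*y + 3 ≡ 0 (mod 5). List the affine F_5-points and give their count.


Affine F_5-points: {(2, 0)}; count = 1.

For each of the 25 pairs (x, y) ∈ F_5², evaluate f(x, y) mod 5. Record the zeros.
  x = 0: [0↦3, 1↦4, 2↦1, 3↦4, 4↦3]  zeros at y ∈ ∅
  x = 1: [0↦2, 1↦4, 2↦2, 3↦1, 4↦1]  zeros at y ∈ ∅
  x = 2: [0↦0, 1↦3, 2↦2, 3↦2, 4↦3]  zeros at y ∈ {0}
  x = 3: [0↦2, 1↦1, 2↦1, 3↦2, 4↦4]  zeros at y ∈ ∅
  x = 4: [0↦3, 1↦3, 2↦4, 3↦1, 4↦4]  zeros at y ∈ ∅
Collecting zeros: affine points = {(2, 0)}.
Total count |C(F_5)_aff| = 1.


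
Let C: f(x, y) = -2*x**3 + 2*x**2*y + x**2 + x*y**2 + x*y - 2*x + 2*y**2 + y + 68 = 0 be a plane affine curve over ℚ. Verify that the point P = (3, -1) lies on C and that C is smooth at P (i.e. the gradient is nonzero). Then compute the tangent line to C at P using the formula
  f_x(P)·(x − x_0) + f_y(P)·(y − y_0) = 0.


Tangent line at P: -62*x + 12*y + 198 = 0.

Step 1: f(3, -1) = 0, so P lies on C.
Step 2: partial derivatives
  f_x(x, y) = -6*x**2 + 4*x*y + 2*x + y**2 + y - 2, f_y(x, y) = 2*x**2 + 2*x*y + x + 4*y + 1.
  f_x(P) = -62, f_y(P) = 12 (gradient nonzero, so P is smooth).
Step 3: tangent line at P: -62·(x − 3) + 12·(y − -1) = 0.
Expanding: -62*x + 12*y + 198 = 0.


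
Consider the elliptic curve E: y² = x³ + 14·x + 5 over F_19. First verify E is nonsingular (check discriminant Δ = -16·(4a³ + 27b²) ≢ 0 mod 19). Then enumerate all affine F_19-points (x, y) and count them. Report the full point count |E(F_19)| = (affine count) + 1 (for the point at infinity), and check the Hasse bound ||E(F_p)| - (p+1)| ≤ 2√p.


Affine points = {(0, 9), (0, 10), (1, 1), (1, 18), (3, 6), (3, 13), (4, 7), (4, 12), (6, 1), (6, 18), (7, 3), (7, 16), (9, 9), (9, 10), (10, 9), (10, 10), (12, 1), (12, 18), (13, 3), (13, 16), (14, 0), (17, 8), (17, 11), (18, 3), (18, 16)}; affine count = 25; |E(F_19)| = 26.

Discriminant check: Δ ∝ 4a³ + 27b² = 4·14³ + 27·5² = 4·2744 + 27·25 ≡ 4 (mod 19). Nonzero ⇒ E is nonsingular.
For each x ∈ F_19, compute rhs = x³ + 14·x + 5 mod 19, then count y ∈ F_19 with y² ≡ rhs.
  x = 0: rhs = 5, matching y values: 9, 10 (2 points).
  x = 1: rhs = 1, matching y values: 1, 18 (2 points).
  x = 2: rhs = 3, matching y values: none (0 points).
  x = 3: rhs = 17, matching y values: 6, 13 (2 points).
  x = 4: rhs = 11, matching y values: 7, 12 (2 points).
  x = 5: rhs = 10, matching y values: none (0 points).
  x = 6: rhs = 1, matching y values: 1, 18 (2 points).
  x = 7: rhs = 9, matching y values: 3, 16 (2 points).
  x = 8: rhs = 2, matching y values: none (0 points).
  x = 9: rhs = 5, matching y values: 9, 10 (2 points).
  x = 10: rhs = 5, matching y values: 9, 10 (2 points).
  x = 11: rhs = 8, matching y values: none (0 points).
  x = 12: rhs = 1, matching y values: 1, 18 (2 points).
  x = 13: rhs = 9, matching y values: 3, 16 (2 points).
  x = 14: rhs = 0, matching y values: 0 (1 points).
  x = 15: rhs = 18, matching y values: none (0 points).
  x = 16: rhs = 12, matching y values: none (0 points).
  x = 17: rhs = 7, matching y values: 8, 11 (2 points).
  x = 18: rhs = 9, matching y values: 3, 16 (2 points).
Total affine count: 25.
Full point count |E(F_19)| = 25 + 1 = 26.
Hasse bound: |26 − (19+1)| = |6| = 6 ≤ 2√19 ≈ 8.7178 ✓.


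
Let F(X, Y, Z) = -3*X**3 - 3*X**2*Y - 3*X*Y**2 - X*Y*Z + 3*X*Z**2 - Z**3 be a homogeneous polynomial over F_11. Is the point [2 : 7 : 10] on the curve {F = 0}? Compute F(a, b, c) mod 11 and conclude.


F(2,7,10) ≡ 4 (mod 11); P is NOT on the curve.

Evaluate F(2, 7, 10) term-by-term (mod 11).
  -3*X**3 ↦ -3·8·1·1 = -24
  -3*X**2*Y ↦ -3·4·7·1 = -84
  -3*X*Y**2 ↦ -3·2·49·1 = -294
  -X*Y*Z ↦ -1·2·7·10 = -140
  3*X*Z**2 ↦ 3·2·1·100 = 600
  -Z**3 ↦ -1·1·1·1000 = -1000
Sum: F(2, 7, 10) = (-24) + (-84) + (-294) + (-140) + (600) + (-1000) = -942.
Reducing mod 11: -942 ≡ 4 (mod 11).
Since F(a, b, c) ≡ 4 ≠ 0 (mod 11), P does NOT lie on the curve.


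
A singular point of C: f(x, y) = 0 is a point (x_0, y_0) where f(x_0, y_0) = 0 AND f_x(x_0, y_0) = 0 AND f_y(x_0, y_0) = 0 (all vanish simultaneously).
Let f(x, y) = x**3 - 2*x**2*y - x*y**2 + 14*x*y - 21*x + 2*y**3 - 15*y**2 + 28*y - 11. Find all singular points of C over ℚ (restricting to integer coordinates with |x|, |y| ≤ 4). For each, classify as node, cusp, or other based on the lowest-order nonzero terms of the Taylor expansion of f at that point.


Singular points: {(2, 3)}; classification: cusp.

Compute partial derivatives:
  f_x = 3*x**2 - 4*x*y - y**2 + 14*y - 21.
  f_y = -2*x**2 - 2*x*y + 14*x + 6*y**2 - 30*y + 28.
Scan x_0 ∈ {−4, ..., 4}. For each x_0, f_y(x_0, y) is a polynomial in y; find its integer roots y ∈ {−4, ..., 4}, then test f_x and f at those candidates.
  x = -4: f_y(-4, y) = 6*y**2 - 22*y - 60; no integer root y with |y| ≤ 4.
  x = -3: f_y(-3, y) = 6*y**2 - 24*y - 32; no integer root y with |y| ≤ 4.
  x = -2: f_y(-2, y) = 6*y**2 - 26*y - 8; no integer root y with |y| ≤ 4.
  x = -1: f_y(-1, y) = 6*y**2 - 28*y + 12; no integer root y with |y| ≤ 4.
  x = 0: f_y(0, y) = 6*y**2 - 30*y + 28; no integer root y with |y| ≤ 4.
  x = 1: f_y(1, y) = 6*y**2 - 32*y + 40; vanishes at y ∈ {2}. (1, 2): f_x = -2 ≠ 0.
  x = 2: f_y(2, y) = 6*y**2 - 34*y + 48; vanishes at y ∈ {3}. (2, 3): f_x = 0, f = 0 — SINGULAR.
  x = 3: f_y(3, y) = 6*y**2 - 36*y + 52; no integer root y with |y| ≤ 4.
  x = 4: f_y(4, y) = 6*y**2 - 38*y + 52; vanishes at y ∈ {2}. (4, 2): f_x = 19 ≠ 0.
Only singular point on the grid: (2, 3).
Classify: substitute x = 2 + u, y = 3 + v and expand: f = u**3 - 2*u**2*v - u*v**2 + 2*v**3 + v**2.
No constant or linear terms (consistent with a singular point). Quadratic part: v**2. Cubic part: u**3 - 2*u**2*v - u*v**2 + 2*v**3.
The quadratic part v**2 is a perfect square, so there is a single (double) tangent line v = 0, i.e. y = 3. Restricting the cubic part to that line (v = 0) leaves u**3 ≠ 0, so f is not divisible by v and the branch is v² ≈ -u**3 to lowest order — this is a cusp.
Classification: cusp.


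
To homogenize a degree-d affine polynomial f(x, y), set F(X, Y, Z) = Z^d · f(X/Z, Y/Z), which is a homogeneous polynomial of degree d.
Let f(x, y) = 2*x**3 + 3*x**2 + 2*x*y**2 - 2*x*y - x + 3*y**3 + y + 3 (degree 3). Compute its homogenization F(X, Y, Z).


F(X, Y, Z) = 2*X**3 + 3*X**2*Z + 2*X*Y**2 - 2*X*Y*Z - X*Z**2 + 3*Y**3 + Y*Z**2 + 3*Z**3

deg(f) = 3.
Substitute x = X/Z, y = Y/Z into f, then multiply by Z^3.
  monomial 2·x^3·y^0 ↦ 2·X^3·Y^0·Z^0.
  monomial 3·x^2·y^0 ↦ 3·X^2·Y^0·Z^1.
  monomial 2·x^1·y^2 ↦ 2·X^1·Y^2·Z^0.
  monomial -2·x^1·y^1 ↦ -2·X^1·Y^1·Z^1.
  monomial -1·x^1·y^0 ↦ -1·X^1·Y^0·Z^2.
  monomial 3·x^0·y^3 ↦ 3·X^0·Y^3·Z^0.
  monomial 1·x^0·y^1 ↦ 1·X^0·Y^1·Z^2.
  monomial 3·x^0·y^0 ↦ 3·X^0·Y^0·Z^3.
Collecting: F(X, Y, Z) = 2*X**3 + 3*X**2*Z + 2*X*Y**2 - 2*X*Y*Z - X*Z**2 + 3*Y**3 + Y*Z**2 + 3*Z**3.


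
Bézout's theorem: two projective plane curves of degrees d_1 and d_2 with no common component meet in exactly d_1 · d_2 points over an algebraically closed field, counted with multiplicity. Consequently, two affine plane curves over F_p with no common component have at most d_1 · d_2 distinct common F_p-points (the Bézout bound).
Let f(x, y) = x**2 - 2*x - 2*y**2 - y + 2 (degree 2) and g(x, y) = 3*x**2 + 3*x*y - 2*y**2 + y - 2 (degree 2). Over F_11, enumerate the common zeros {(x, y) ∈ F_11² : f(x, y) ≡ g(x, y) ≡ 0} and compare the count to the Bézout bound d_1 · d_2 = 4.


Common zeros: {(5, 9), (8, 9)}; count = 2; Bézout bound = 4.

deg(f) = 2, deg(g) = 2, so Bézout bound = 4.
Scan x ∈ F_11. For each x, list the y ∈ F_11 with f(x, y) ≡ 0 and those with g(x, y) ≡ 0 (mod 11); the common zeros in that column are the intersection.
  x = 0: f ≡ 0 at y ∈ ∅; g ≡ 0 at y ∈ ∅; common: ∅.
  x = 1: f ≡ 0 at y ∈ {6, 10}; g ≡ 0 at y ∈ ∅; common: ∅.
  x = 2: f ≡ 0 at y ∈ ∅; g ≡ 0 at y ∈ ∅; common: ∅.
  x = 3: f ≡ 0 at y ∈ ∅; g ≡ 0 at y ∈ {1, 4}; common: ∅.
  x = 4: f ≡ 0 at y ∈ {2, 3}; g ≡ 0 at y ∈ {4, 8}; common: ∅.
  x = 5: f ≡ 0 at y ∈ {7, 9}; g ≡ 0 at y ∈ {9, 10}; common: {9}.
  x = 6: f ≡ 0 at y ∈ {8}; g ≡ 0 at y ∈ ∅; common: ∅.
  x = 7: f ≡ 0 at y ∈ {8}; g ≡ 0 at y ∈ {1, 10}; common: ∅.
  x = 8: f ≡ 0 at y ∈ {7, 9}; g ≡ 0 at y ∈ {9}; common: {9}.
  x = 9: f ≡ 0 at y ∈ {2, 3}; g ≡ 0 at y ∈ ∅; common: ∅.
  x = 10: f ≡ 0 at y ∈ ∅; g ≡ 0 at y ∈ {2, 8}; common: ∅.
Collecting: common zeros = {(5, 9), (8, 9)}, so the count is 2.
Comparison with the Bézout bound: 2 ≤ 4 = deg(f)·deg(g), as expected for curves with no common component (the affine F_11-count falls short of the bound because intersections may lie at infinity, over extension fields, or carry multiplicity).


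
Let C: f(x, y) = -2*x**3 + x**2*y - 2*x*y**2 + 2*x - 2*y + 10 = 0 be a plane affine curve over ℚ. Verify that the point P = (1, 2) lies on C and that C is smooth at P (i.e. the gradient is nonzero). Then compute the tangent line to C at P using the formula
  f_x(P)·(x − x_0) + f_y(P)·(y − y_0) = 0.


Tangent line at P: -8*x - 9*y + 26 = 0.

Step 1: f(1, 2) = 0, so P lies on C.
Step 2: partial derivatives
  f_x(x, y) = -6*x**2 + 2*x*y - 2*y**2 + 2, f_y(x, y) = x**2 - 4*x*y - 2.
  f_x(P) = -8, f_y(P) = -9 (gradient nonzero, so P is smooth).
Step 3: tangent line at P: -8·(x − 1) + -9·(y − 2) = 0.
Expanding: -8*x - 9*y + 26 = 0.


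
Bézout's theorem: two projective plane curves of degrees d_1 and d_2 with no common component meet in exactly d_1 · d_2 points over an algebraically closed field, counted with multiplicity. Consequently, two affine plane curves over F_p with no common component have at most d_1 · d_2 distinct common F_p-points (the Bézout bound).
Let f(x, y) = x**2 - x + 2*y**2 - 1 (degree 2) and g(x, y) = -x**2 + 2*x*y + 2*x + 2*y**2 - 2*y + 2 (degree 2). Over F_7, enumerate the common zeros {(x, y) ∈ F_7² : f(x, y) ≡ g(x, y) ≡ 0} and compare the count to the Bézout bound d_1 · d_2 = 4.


Common zeros: {(0, 5)}; count = 1; Bézout bound = 4.

deg(f) = 2, deg(g) = 2, so Bézout bound = 4.
Scan x ∈ F_7. For each x, list the y ∈ F_7 with f(x, y) ≡ 0 and those with g(x, y) ≡ 0 (mod 7); the common zeros in that column are the intersection.
  x = 0: f ≡ 0 at y ∈ {2, 5}; g ≡ 0 at y ∈ {3, 5}; common: {5}.
  x = 1: f ≡ 0 at y ∈ {2, 5}; g ≡ 0 at y ∈ {3, 4}; common: ∅.
  x = 2: f ≡ 0 at y ∈ ∅; g ≡ 0 at y ∈ {2, 4}; common: ∅.
  x = 3: f ≡ 0 at y ∈ {1, 6}; g ≡ 0 at y ∈ ∅; common: ∅.
  x = 4: f ≡ 0 at y ∈ ∅; g ≡ 0 at y ∈ {2}; common: ∅.
  x = 5: f ≡ 0 at y ∈ {1, 6}; g ≡ 0 at y ∈ {5}; common: ∅.
  x = 6: f ≡ 0 at y ∈ ∅; g ≡ 0 at y ∈ ∅; common: ∅.
Collecting: common zeros = {(0, 5)}, so the count is 1.
Comparison with the Bézout bound: 1 ≤ 4 = deg(f)·deg(g), as expected for curves with no common component (the affine F_7-count falls short of the bound because intersections may lie at infinity, over extension fields, or carry multiplicity).


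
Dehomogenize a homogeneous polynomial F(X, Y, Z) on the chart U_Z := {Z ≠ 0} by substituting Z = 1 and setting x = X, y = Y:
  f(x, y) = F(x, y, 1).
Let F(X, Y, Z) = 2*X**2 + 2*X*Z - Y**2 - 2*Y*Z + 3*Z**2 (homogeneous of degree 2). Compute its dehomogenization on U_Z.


f(x, y) = 2*x**2 + 2*x - y**2 - 2*y + 3

On U_Z we set Z = 1. Each monomial c·X^i·Y^j·Z^k in F becomes c·x^i·y^j·1^k = c·x^i·y^j.
Substituting Z = 1: F(X, Y, 1) = 2*x**2 + 2*x - y**2 - 2*y + 3.
Note: deg(f) ≤ deg(F) = 2; strict inequality happens when F is divisible by Z (lost terms).


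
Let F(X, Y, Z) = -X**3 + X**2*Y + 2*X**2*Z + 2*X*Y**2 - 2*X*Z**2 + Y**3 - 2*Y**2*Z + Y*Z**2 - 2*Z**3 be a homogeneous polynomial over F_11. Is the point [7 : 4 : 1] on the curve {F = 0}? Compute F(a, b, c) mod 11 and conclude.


F(7,4,1) ≡ 8 (mod 11); P is NOT on the curve.

Evaluate F(7, 4, 1) term-by-term (mod 11).
  -X**3 ↦ -1·343·1·1 = -343
  X**2*Y ↦ 1·49·4·1 = 196
  2*X**2*Z ↦ 2·49·1·1 = 98
  2*X*Y**2 ↦ 2·7·16·1 = 224
  -2*X*Z**2 ↦ -2·7·1·1 = -14
  Y**3 ↦ 1·1·64·1 = 64
  -2*Y**2*Z ↦ -2·1·16·1 = -32
  Y*Z**2 ↦ 1·1·4·1 = 4
  -2*Z**3 ↦ -2·1·1·1 = -2
Sum: F(7, 4, 1) = (-343) + (196) + (98) + (224) + (-14) + (64) + (-32) + (4) + (-2) = 195.
Reducing mod 11: 195 ≡ 8 (mod 11).
Since F(a, b, c) ≡ 8 ≠ 0 (mod 11), P does NOT lie on the curve.


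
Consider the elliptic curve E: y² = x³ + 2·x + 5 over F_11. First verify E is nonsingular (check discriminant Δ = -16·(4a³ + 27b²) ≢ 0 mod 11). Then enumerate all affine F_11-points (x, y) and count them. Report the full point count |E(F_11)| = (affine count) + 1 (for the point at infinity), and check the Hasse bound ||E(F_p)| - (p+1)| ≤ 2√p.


Affine points = {(0, 4), (0, 7), (3, 4), (3, 7), (4, 0), (8, 4), (8, 7), (9, 2), (9, 9)}; affine count = 9; |E(F_11)| = 10.

Discriminant check: Δ ∝ 4a³ + 27b² = 4·2³ + 27·5² = 4·8 + 27·25 ≡ 3 (mod 11). Nonzero ⇒ E is nonsingular.
For each x ∈ F_11, compute rhs = x³ + 2·x + 5 mod 11, then count y ∈ F_11 with y² ≡ rhs.
  x = 0: rhs = 5, matching y values: 4, 7 (2 points).
  x = 1: rhs = 8, matching y values: none (0 points).
  x = 2: rhs = 6, matching y values: none (0 points).
  x = 3: rhs = 5, matching y values: 4, 7 (2 points).
  x = 4: rhs = 0, matching y values: 0 (1 points).
  x = 5: rhs = 8, matching y values: none (0 points).
  x = 6: rhs = 2, matching y values: none (0 points).
  x = 7: rhs = 10, matching y values: none (0 points).
  x = 8: rhs = 5, matching y values: 4, 7 (2 points).
  x = 9: rhs = 4, matching y values: 2, 9 (2 points).
  x = 10: rhs = 2, matching y values: none (0 points).
Total affine count: 9.
Full point count |E(F_11)| = 9 + 1 = 10.
Hasse bound: |10 − (11+1)| = |-2| = 2 ≤ 2√11 ≈ 6.6332 ✓.


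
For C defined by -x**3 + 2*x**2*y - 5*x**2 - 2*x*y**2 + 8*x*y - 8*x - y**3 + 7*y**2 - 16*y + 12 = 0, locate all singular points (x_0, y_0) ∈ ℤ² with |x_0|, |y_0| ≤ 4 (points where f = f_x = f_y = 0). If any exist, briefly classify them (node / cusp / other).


Singular points: {(0, 2)}; classification: node.

Compute partial derivatives:
  f_x = -3*x**2 + 4*x*y - 10*x - 2*y**2 + 8*y - 8.
  f_y = 2*x**2 - 4*x*y + 8*x - 3*y**2 + 14*y - 16.
Scan x_0 ∈ {−4, ..., 4}. For each x_0, f_y(x_0, y) is a polynomial in y; find its integer roots y ∈ {−4, ..., 4}, then test f_x and f at those candidates.
  x = -4: f_y(-4, y) = -3*y**2 + 30*y - 16; no integer root y with |y| ≤ 4.
  x = -3: f_y(-3, y) = -3*y**2 + 26*y - 22; no integer root y with |y| ≤ 4.
  x = -2: f_y(-2, y) = -3*y**2 + 22*y - 24; no integer root y with |y| ≤ 4.
  x = -1: f_y(-1, y) = -3*y**2 + 18*y - 22; no integer root y with |y| ≤ 4.
  x = 0: f_y(0, y) = -3*y**2 + 14*y - 16; vanishes at y ∈ {2}. (0, 2): f_x = 0, f = 0 — SINGULAR.
  x = 1: f_y(1, y) = -3*y**2 + 10*y - 6; no integer root y with |y| ≤ 4.
  x = 2: f_y(2, y) = -3*y**2 + 6*y + 8; no integer root y with |y| ≤ 4.
  x = 3: f_y(3, y) = -3*y**2 + 2*y + 26; no integer root y with |y| ≤ 4.
  x = 4: f_y(4, y) = -3*y**2 - 2*y + 48; no integer root y with |y| ≤ 4.
Only singular point on the grid: (0, 2).
Classify: substitute x = 0 + u, y = 2 + v and expand: f = -u**3 + 2*u**2*v - u**2 - 2*u*v**2 - v**3 + v**2.
No constant or linear terms (consistent with a singular point). Quadratic part: -u**2 + v**2. Cubic part: -u**3 + 2*u**2*v - 2*u*v**2 - v**3.
The quadratic part v**2 - u**2 = (v − u)(v + u) splits into two distinct linear factors, so there are two distinct tangent lines y − 2 = ±(x − 0) — this is a node (ordinary double point).
Classification: node.


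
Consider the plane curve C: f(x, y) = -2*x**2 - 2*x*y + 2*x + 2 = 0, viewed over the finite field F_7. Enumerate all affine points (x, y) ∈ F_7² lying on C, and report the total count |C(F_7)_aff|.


Affine F_7-points: {(1, 1), (2, 3), (3, 3), (4, 6), (5, 6), (6, 1)}; count = 6.

For each of the 49 pairs (x, y) ∈ F_7², evaluate f(x, y) mod 7. Record the zeros.
  x = 0: [0↦2, 1↦2, 2↦2, 3↦2, 4↦2, 5↦2, 6↦2]  zeros at y ∈ ∅
  x = 1: [0↦2, 1↦0, 2↦5, 3↦3, 4↦1, 5↦6, 6↦4]  zeros at y ∈ {1}
  x = 2: [0↦5, 1↦1, 2↦4, 3↦0, 4↦3, 5↦6, 6↦2]  zeros at y ∈ {3}
  x = 3: [0↦4, 1↦5, 2↦6, 3↦0, 4↦1, 5↦2, 6↦3]  zeros at y ∈ {3}
  x = 4: [0↦6, 1↦5, 2↦4, 3↦3, 4↦2, 5↦1, 6↦0]  zeros at y ∈ {6}
  x = 5: [0↦4, 1↦1, 2↦5, 3↦2, 4↦6, 5↦3, 6↦0]  zeros at y ∈ {6}
  x = 6: [0↦5, 1↦0, 2↦2, 3↦4, 4↦6, 5↦1, 6↦3]  zeros at y ∈ {1}
Collecting zeros: affine points = {(1, 1), (2, 3), (3, 3), (4, 6), (5, 6), (6, 1)}.
Total count |C(F_7)_aff| = 6.


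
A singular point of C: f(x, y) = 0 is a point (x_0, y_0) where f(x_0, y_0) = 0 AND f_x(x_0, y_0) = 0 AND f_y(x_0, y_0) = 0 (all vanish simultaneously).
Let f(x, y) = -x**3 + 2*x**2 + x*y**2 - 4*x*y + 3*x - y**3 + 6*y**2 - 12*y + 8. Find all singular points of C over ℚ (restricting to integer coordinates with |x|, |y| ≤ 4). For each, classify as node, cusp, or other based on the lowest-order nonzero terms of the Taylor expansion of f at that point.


Singular points: {(1, 2)}; classification: node.

Compute partial derivatives:
  f_x = -3*x**2 + 4*x + y**2 - 4*y + 3.
  f_y = 2*x*y - 4*x - 3*y**2 + 12*y - 12.
Scan x_0 ∈ {−4, ..., 4}. For each x_0, f_y(x_0, y) is a polynomial in y; find its integer roots y ∈ {−4, ..., 4}, then test f_x and f at those candidates.
  x = -4: f_y(-4, y) = -3*y**2 + 4*y + 4; vanishes at y ∈ {2}. (-4, 2): f_x = -65 ≠ 0.
  x = -3: f_y(-3, y) = -3*y**2 + 6*y; vanishes at y ∈ {0, 2}. (-3, 0): f_x = -36 ≠ 0; (-3, 2): f_x = -40 ≠ 0.
  x = -2: f_y(-2, y) = -3*y**2 + 8*y - 4; vanishes at y ∈ {2}. (-2, 2): f_x = -21 ≠ 0.
  x = -1: f_y(-1, y) = -3*y**2 + 10*y - 8; vanishes at y ∈ {2}. (-1, 2): f_x = -8 ≠ 0.
  x = 0: f_y(0, y) = -3*y**2 + 12*y - 12; vanishes at y ∈ {2}. (0, 2): f_x = -1 ≠ 0.
  x = 1: f_y(1, y) = -3*y**2 + 14*y - 16; vanishes at y ∈ {2}. (1, 2): f_x = 0, f = 0 — SINGULAR.
  x = 2: f_y(2, y) = -3*y**2 + 16*y - 20; vanishes at y ∈ {2}. (2, 2): f_x = -5 ≠ 0.
  x = 3: f_y(3, y) = -3*y**2 + 18*y - 24; vanishes at y ∈ {2, 4}. (3, 2): f_x = -16 ≠ 0; (3, 4): f_x = -12 ≠ 0.
  x = 4: f_y(4, y) = -3*y**2 + 20*y - 28; vanishes at y ∈ {2}. (4, 2): f_x = -33 ≠ 0.
Only singular point on the grid: (1, 2).
Classify: substitute x = 1 + u, y = 2 + v and expand: f = -u**3 - u**2 + u*v**2 - v**3 + v**2.
No constant or linear terms (consistent with a singular point). Quadratic part: -u**2 + v**2. Cubic part: -u**3 + u*v**2 - v**3.
The quadratic part v**2 - u**2 = (v − u)(v + u) splits into two distinct linear factors, so there are two distinct tangent lines y − 2 = ±(x − 1) — this is a node (ordinary double point).
Classification: node.


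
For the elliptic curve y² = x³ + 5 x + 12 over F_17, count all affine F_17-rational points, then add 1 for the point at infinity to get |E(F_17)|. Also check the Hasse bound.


Affine points = {(1, 1), (1, 16), (2, 8), (2, 9), (5, 3), (5, 14), (7, 4), (7, 13), (9, 2), (9, 15), (10, 5), (10, 12), (11, 2), (11, 15), (12, 7), (12, 10), (13, 8), (13, 9), (14, 2), (14, 15)}; affine count = 20; |E(F_17)| = 21.

Discriminant check: Δ ∝ 4a³ + 27b² = 4·5³ + 27·12² = 4·125 + 27·144 ≡ 2 (mod 17). Nonzero ⇒ E is nonsingular.
For each x ∈ F_17, compute rhs = x³ + 5·x + 12 mod 17, then count y ∈ F_17 with y² ≡ rhs.
  x = 0: rhs = 12, matching y values: none (0 points).
  x = 1: rhs = 1, matching y values: 1, 16 (2 points).
  x = 2: rhs = 13, matching y values: 8, 9 (2 points).
  x = 3: rhs = 3, matching y values: none (0 points).
  x = 4: rhs = 11, matching y values: none (0 points).
  x = 5: rhs = 9, matching y values: 3, 14 (2 points).
  x = 6: rhs = 3, matching y values: none (0 points).
  x = 7: rhs = 16, matching y values: 4, 13 (2 points).
  x = 8: rhs = 3, matching y values: none (0 points).
  x = 9: rhs = 4, matching y values: 2, 15 (2 points).
  x = 10: rhs = 8, matching y values: 5, 12 (2 points).
  x = 11: rhs = 4, matching y values: 2, 15 (2 points).
  x = 12: rhs = 15, matching y values: 7, 10 (2 points).
  x = 13: rhs = 13, matching y values: 8, 9 (2 points).
  x = 14: rhs = 4, matching y values: 2, 15 (2 points).
  x = 15: rhs = 11, matching y values: none (0 points).
  x = 16: rhs = 6, matching y values: none (0 points).
Total affine count: 20.
Full point count |E(F_17)| = 20 + 1 = 21.
Hasse bound: |21 − (17+1)| = |3| = 3 ≤ 2√17 ≈ 8.2462 ✓.


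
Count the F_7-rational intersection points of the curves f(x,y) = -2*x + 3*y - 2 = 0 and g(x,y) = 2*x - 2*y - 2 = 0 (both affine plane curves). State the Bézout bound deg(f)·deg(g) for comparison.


Common zeros: {(5, 4)}; count = 1; Bézout bound = 1.

deg(f) = 1, deg(g) = 1, so Bézout bound = 1.
Scan x ∈ F_7. For each x, list the y ∈ F_7 with f(x, y) ≡ 0 and those with g(x, y) ≡ 0 (mod 7); the common zeros in that column are the intersection.
  x = 0: f ≡ 0 at y ∈ {3}; g ≡ 0 at y ∈ {6}; common: ∅.
  x = 1: f ≡ 0 at y ∈ {6}; g ≡ 0 at y ∈ {0}; common: ∅.
  x = 2: f ≡ 0 at y ∈ {2}; g ≡ 0 at y ∈ {1}; common: ∅.
  x = 3: f ≡ 0 at y ∈ {5}; g ≡ 0 at y ∈ {2}; common: ∅.
  x = 4: f ≡ 0 at y ∈ {1}; g ≡ 0 at y ∈ {3}; common: ∅.
  x = 5: f ≡ 0 at y ∈ {4}; g ≡ 0 at y ∈ {4}; common: {4}.
  x = 6: f ≡ 0 at y ∈ {0}; g ≡ 0 at y ∈ {5}; common: ∅.
Collecting: common zeros = {(5, 4)}, so the count is 1.
Comparison with the Bézout bound: 1 ≤ 1 = deg(f)·deg(g), as expected for curves with no common component (the bound is attained).


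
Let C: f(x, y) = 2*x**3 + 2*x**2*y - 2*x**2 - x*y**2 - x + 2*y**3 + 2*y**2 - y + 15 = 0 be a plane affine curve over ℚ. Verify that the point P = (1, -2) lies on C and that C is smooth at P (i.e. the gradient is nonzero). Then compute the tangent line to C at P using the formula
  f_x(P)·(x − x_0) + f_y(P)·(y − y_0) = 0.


Tangent line at P: -11*x + 21*y + 53 = 0.

Step 1: f(1, -2) = 0, so P lies on C.
Step 2: partial derivatives
  f_x(x, y) = 6*x**2 + 4*x*y - 4*x - y**2 - 1, f_y(x, y) = 2*x**2 - 2*x*y + 6*y**2 + 4*y - 1.
  f_x(P) = -11, f_y(P) = 21 (gradient nonzero, so P is smooth).
Step 3: tangent line at P: -11·(x − 1) + 21·(y − -2) = 0.
Expanding: -11*x + 21*y + 53 = 0.


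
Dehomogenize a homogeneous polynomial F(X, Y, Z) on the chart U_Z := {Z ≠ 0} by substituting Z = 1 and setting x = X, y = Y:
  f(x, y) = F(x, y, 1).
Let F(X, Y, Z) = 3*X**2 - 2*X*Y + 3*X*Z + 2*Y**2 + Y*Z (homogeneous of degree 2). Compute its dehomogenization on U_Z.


f(x, y) = 3*x**2 - 2*x*y + 3*x + 2*y**2 + y

On U_Z we set Z = 1. Each monomial c·X^i·Y^j·Z^k in F becomes c·x^i·y^j·1^k = c·x^i·y^j.
Substituting Z = 1: F(X, Y, 1) = 3*x**2 - 2*x*y + 3*x + 2*y**2 + y.
Note: deg(f) ≤ deg(F) = 2; strict inequality happens when F is divisible by Z (lost terms).


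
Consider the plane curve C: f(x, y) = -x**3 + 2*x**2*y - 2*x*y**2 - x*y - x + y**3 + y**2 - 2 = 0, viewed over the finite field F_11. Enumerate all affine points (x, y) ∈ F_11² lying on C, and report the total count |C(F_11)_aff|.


Affine F_11-points: {(0, 1), (1, 7), (2, 6), (2, 9), (2, 10), (4, 3), (5, 0), (5, 10), (6, 5), (7, 0), (7, 4), (7, 9), (9, 3), (9, 5), (9, 9), (10, 0)}; count = 16.

For each of the 121 pairs (x, y) ∈ F_11², evaluate f(x, y) mod 11. Record the zeros.
  x = 0: [0↦9, 1↦0, 2↦10, 3↦1, 4↦1, 5↦5, 6↦8, 7↦5, 8↦2, 9↦5, 10↦9]  zeros at y ∈ {1}
  x = 1: [0↦7, 1↦8, 2↦2, 3↦6, 4↦4, 5↦2, 6↦6, 7↦0, 8↦1, 9↦4, 10↦4]  zeros at y ∈ {7}
  x = 2: [0↦10, 1↦3, 2↦7, 3↦6, 4↦6, 5↦2, 6↦0, 7↦6, 8↦4, 9↦0, 10↦0]  zeros at y ∈ {6, 9, 10}
  x = 3: [0↦1, 1↦1, 2↦8, 3↦6, 4↦1, 5↦10, 6↦6, 7↦6, 8↦5, 9↦9, 10↦2]  zeros at y ∈ ∅
  x = 4: [0↦7, 1↦7, 2↦10, 3↦0, 4↦5, 5↦9, 6↦7, 7↦5, 8↦9, 9↦3, 10↦4]  zeros at y ∈ {3}
  x = 5: [0↦0, 1↦4, 2↦7, 3↦4, 4↦1, 5↦4, 6↦8, 7↦8, 8↦10, 9↦9, 10↦0]  zeros at y ∈ {0, 10}
  x = 6: [0↦7, 1↦8, 2↦4, 3↦1, 4↦5, 5↦0, 6↦3, 7↦9, 8↦2, 9↦10, 10↦6]  zeros at y ∈ {5}
  x = 7: [0↦0, 1↦2, 2↦6, 3↦7, 4↦0, 5↦2, 6↦8, 7↦2, 8↦1, 9↦0, 10↦5]  zeros at y ∈ {0, 4, 9}
  x = 8: [0↦6, 1↦2, 2↦7, 3↦5, 4↦2, 5↦4, 6↦6, 7↦3, 8↦1, 9↦6, 10↦2]  zeros at y ∈ ∅
  x = 9: [0↦8, 1↦2, 2↦1, 3↦0, 4↦5, 5↦0, 6↦2, 7↦6, 8↦7, 9↦0, 10↦2]  zeros at y ∈ {3, 5, 9}
  x = 10: [0↦0, 1↦7, 2↦4, 3↦8, 4↦3, 5↦6, 6↦1, 7↦5, 8↦2, 9↦9, 10↦10]  zeros at y ∈ {0}
Collecting zeros: affine points = {(0, 1), (1, 7), (2, 6), (2, 9), (2, 10), (4, 3), (5, 0), (5, 10), (6, 5), (7, 0), (7, 4), (7, 9), (9, 3), (9, 5), (9, 9), (10, 0)}.
Total count |C(F_11)_aff| = 16.


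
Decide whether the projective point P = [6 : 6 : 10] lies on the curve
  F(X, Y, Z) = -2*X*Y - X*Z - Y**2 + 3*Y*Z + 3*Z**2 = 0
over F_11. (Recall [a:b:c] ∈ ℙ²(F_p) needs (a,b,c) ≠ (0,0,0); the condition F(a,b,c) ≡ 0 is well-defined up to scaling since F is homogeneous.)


F(6,6,10) ≡ 4 (mod 11); P is NOT on the curve.

Evaluate F(6, 6, 10) term-by-term (mod 11).
  -2*X*Y ↦ -2·6·6·1 = -72
  -X*Z ↦ -1·6·1·10 = -60
  -Y**2 ↦ -1·1·36·1 = -36
  3*Y*Z ↦ 3·1·6·10 = 180
  3*Z**2 ↦ 3·1·1·100 = 300
Sum: F(6, 6, 10) = (-72) + (-60) + (-36) + (180) + (300) = 312.
Reducing mod 11: 312 ≡ 4 (mod 11).
Since F(a, b, c) ≡ 4 ≠ 0 (mod 11), P does NOT lie on the curve.


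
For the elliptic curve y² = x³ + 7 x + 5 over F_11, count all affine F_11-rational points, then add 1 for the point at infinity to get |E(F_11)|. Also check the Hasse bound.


Affine points = {(0, 4), (0, 7), (2, 4), (2, 7), (3, 3), (3, 8), (4, 3), (4, 8), (5, 0), (7, 1), (7, 10), (8, 1), (8, 10), (9, 4), (9, 7)}; affine count = 15; |E(F_11)| = 16.

Discriminant check: Δ ∝ 4a³ + 27b² = 4·7³ + 27·5² = 4·343 + 27·25 ≡ 1 (mod 11). Nonzero ⇒ E is nonsingular.
For each x ∈ F_11, compute rhs = x³ + 7·x + 5 mod 11, then count y ∈ F_11 with y² ≡ rhs.
  x = 0: rhs = 5, matching y values: 4, 7 (2 points).
  x = 1: rhs = 2, matching y values: none (0 points).
  x = 2: rhs = 5, matching y values: 4, 7 (2 points).
  x = 3: rhs = 9, matching y values: 3, 8 (2 points).
  x = 4: rhs = 9, matching y values: 3, 8 (2 points).
  x = 5: rhs = 0, matching y values: 0 (1 points).
  x = 6: rhs = 10, matching y values: none (0 points).
  x = 7: rhs = 1, matching y values: 1, 10 (2 points).
  x = 8: rhs = 1, matching y values: 1, 10 (2 points).
  x = 9: rhs = 5, matching y values: 4, 7 (2 points).
  x = 10: rhs = 8, matching y values: none (0 points).
Total affine count: 15.
Full point count |E(F_11)| = 15 + 1 = 16.
Hasse bound: |16 − (11+1)| = |4| = 4 ≤ 2√11 ≈ 6.6332 ✓.


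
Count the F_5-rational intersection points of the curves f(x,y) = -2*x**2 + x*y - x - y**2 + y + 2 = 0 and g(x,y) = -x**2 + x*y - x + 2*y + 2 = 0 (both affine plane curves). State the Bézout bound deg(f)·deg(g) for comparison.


Common zeros: {(0, 4), (3, 2)}; count = 2; Bézout bound = 4.

deg(f) = 2, deg(g) = 2, so Bézout bound = 4.
Scan x ∈ F_5. For each x, list the y ∈ F_5 with f(x, y) ≡ 0 and those with g(x, y) ≡ 0 (mod 5); the common zeros in that column are the intersection.
  x = 0: f ≡ 0 at y ∈ {2, 4}; g ≡ 0 at y ∈ {4}; common: {4}.
  x = 1: f ≡ 0 at y ∈ {1}; g ≡ 0 at y ∈ {0}; common: ∅.
  x = 2: f ≡ 0 at y ∈ ∅; g ≡ 0 at y ∈ {1}; common: ∅.
  x = 3: f ≡ 0 at y ∈ {2}; g ≡ 0 at y ∈ {0, 1, 2, 3, 4}; common: {2}.
  x = 4: f ≡ 0 at y ∈ {1, 4}; g ≡ 0 at y ∈ {3}; common: ∅.
Collecting: common zeros = {(0, 4), (3, 2)}, so the count is 2.
Comparison with the Bézout bound: 2 ≤ 4 = deg(f)·deg(g), as expected for curves with no common component (the affine F_5-count falls short of the bound because intersections may lie at infinity, over extension fields, or carry multiplicity).


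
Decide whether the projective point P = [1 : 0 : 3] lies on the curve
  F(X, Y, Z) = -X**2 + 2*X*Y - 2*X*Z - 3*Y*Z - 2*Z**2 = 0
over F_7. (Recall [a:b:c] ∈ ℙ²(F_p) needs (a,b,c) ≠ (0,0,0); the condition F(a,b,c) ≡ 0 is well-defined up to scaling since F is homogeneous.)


F(1,0,3) ≡ 3 (mod 7); P is NOT on the curve.

Evaluate F(1, 0, 3) term-by-term (mod 7).
  -X**2 ↦ -1·1·1·1 = -1
  2*X*Y ↦ 2·1·0·1 = 0
  -2*X*Z ↦ -2·1·1·3 = -6
  -3*Y*Z ↦ -3·1·0·3 = 0
  -2*Z**2 ↦ -2·1·1·9 = -18
Sum: F(1, 0, 3) = (-1) + (0) + (-6) + (0) + (-18) = -25.
Reducing mod 7: -25 ≡ 3 (mod 7).
Since F(a, b, c) ≡ 3 ≠ 0 (mod 7), P does NOT lie on the curve.


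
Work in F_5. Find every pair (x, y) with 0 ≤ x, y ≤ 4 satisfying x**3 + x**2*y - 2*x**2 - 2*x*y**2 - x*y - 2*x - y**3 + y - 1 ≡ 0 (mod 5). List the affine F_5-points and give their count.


Affine F_5-points: {(0, 3), (2, 0), (3, 4)}; count = 3.

For each of the 25 pairs (x, y) ∈ F_5², evaluate f(x, y) mod 5. Record the zeros.
  x = 0: [0↦4, 1↦4, 2↦3, 3↦0, 4↦4]  zeros at y ∈ {3}
  x = 1: [0↦1, 1↦4, 2↦2, 3↦4, 4↦4]  zeros at y ∈ ∅
  x = 2: [0↦0, 1↦3, 2↦2, 3↦1, 4↦4]  zeros at y ∈ {0}
  x = 3: [0↦2, 1↦2, 2↦4, 3↦2, 4↦0]  zeros at y ∈ {4}
  x = 4: [0↦3, 1↦2, 2↦4, 3↦3, 4↦3]  zeros at y ∈ ∅
Collecting zeros: affine points = {(0, 3), (2, 0), (3, 4)}.
Total count |C(F_5)_aff| = 3.


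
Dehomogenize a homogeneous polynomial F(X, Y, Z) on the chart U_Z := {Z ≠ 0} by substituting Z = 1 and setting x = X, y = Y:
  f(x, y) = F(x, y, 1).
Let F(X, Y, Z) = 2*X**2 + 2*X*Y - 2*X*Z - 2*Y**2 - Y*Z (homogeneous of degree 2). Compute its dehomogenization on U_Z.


f(x, y) = 2*x**2 + 2*x*y - 2*x - 2*y**2 - y

On U_Z we set Z = 1. Each monomial c·X^i·Y^j·Z^k in F becomes c·x^i·y^j·1^k = c·x^i·y^j.
Substituting Z = 1: F(X, Y, 1) = 2*x**2 + 2*x*y - 2*x - 2*y**2 - y.
Note: deg(f) ≤ deg(F) = 2; strict inequality happens when F is divisible by Z (lost terms).


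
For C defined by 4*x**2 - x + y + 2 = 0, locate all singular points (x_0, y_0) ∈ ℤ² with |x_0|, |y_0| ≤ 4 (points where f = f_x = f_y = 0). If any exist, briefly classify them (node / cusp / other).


No singular points in the scanned grid; C is smooth there.

Compute partial derivatives:
  f_x = 8*x - 1.
  f_y = 1.
f_y = 1 is a nonzero constant, so f_y never vanishes: no point (x, y) can satisfy f = f_x = f_y = 0. In particular no (x, y) ∈ {−4, ..., 4}² is singular; the curve is smooth.


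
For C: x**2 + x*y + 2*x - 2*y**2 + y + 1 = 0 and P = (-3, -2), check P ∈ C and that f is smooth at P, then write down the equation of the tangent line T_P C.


Tangent line at P: -6*x + 6*y - 6 = 0.

Step 1: f(-3, -2) = 0, so P lies on C.
Step 2: partial derivatives
  f_x(x, y) = 2*x + y + 2, f_y(x, y) = x - 4*y + 1.
  f_x(P) = -6, f_y(P) = 6 (gradient nonzero, so P is smooth).
Step 3: tangent line at P: -6·(x − -3) + 6·(y − -2) = 0.
Expanding: -6*x + 6*y - 6 = 0.


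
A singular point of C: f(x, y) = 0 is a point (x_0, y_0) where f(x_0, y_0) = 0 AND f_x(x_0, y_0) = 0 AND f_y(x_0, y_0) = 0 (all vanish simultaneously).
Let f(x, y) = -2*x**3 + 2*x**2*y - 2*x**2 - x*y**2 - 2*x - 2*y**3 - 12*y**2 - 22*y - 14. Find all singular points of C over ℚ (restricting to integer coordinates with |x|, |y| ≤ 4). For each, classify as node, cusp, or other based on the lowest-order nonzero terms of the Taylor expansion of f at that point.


Singular points: {(-1, -2)}; classification: cusp.

Compute partial derivatives:
  f_x = -6*x**2 + 4*x*y - 4*x - y**2 - 2.
  f_y = 2*x**2 - 2*x*y - 6*y**2 - 24*y - 22.
Scan x_0 ∈ {−4, ..., 4}. For each x_0, f_y(x_0, y) is a polynomial in y; find its integer roots y ∈ {−4, ..., 4}, then test f_x and f at those candidates.
  x = -4: f_y(-4, y) = -6*y**2 - 16*y + 10; no integer root y with |y| ≤ 4.
  x = -3: f_y(-3, y) = -6*y**2 - 18*y - 4; no integer root y with |y| ≤ 4.
  x = -2: f_y(-2, y) = -6*y**2 - 20*y - 14; vanishes at y ∈ {-1}. (-2, -1): f_x = -11 ≠ 0.
  x = -1: f_y(-1, y) = -6*y**2 - 22*y - 20; vanishes at y ∈ {-2}. (-1, -2): f_x = 0, f = 0 — SINGULAR.
  x = 0: f_y(0, y) = -6*y**2 - 24*y - 22; no integer root y with |y| ≤ 4.
  x = 1: f_y(1, y) = -6*y**2 - 26*y - 20; vanishes at y ∈ {-1}. (1, -1): f_x = -17 ≠ 0.
  x = 2: f_y(2, y) = -6*y**2 - 28*y - 14; no integer root y with |y| ≤ 4.
  x = 3: f_y(3, y) = -6*y**2 - 30*y - 4; no integer root y with |y| ≤ 4.
  x = 4: f_y(4, y) = -6*y**2 - 32*y + 10; no integer root y with |y| ≤ 4.
Only singular point on the grid: (-1, -2).
Classify: substitute x = -1 + u, y = -2 + v and expand: f = -2*u**3 + 2*u**2*v - u*v**2 - 2*v**3 + v**2.
No constant or linear terms (consistent with a singular point). Quadratic part: v**2. Cubic part: -2*u**3 + 2*u**2*v - u*v**2 - 2*v**3.
The quadratic part v**2 is a perfect square, so there is a single (double) tangent line v = 0, i.e. y = -2. Restricting the cubic part to that line (v = 0) leaves -2*u**3 ≠ 0, so f is not divisible by v and the branch is v² ≈ 2*u**3 to lowest order — this is a cusp.
Classification: cusp.


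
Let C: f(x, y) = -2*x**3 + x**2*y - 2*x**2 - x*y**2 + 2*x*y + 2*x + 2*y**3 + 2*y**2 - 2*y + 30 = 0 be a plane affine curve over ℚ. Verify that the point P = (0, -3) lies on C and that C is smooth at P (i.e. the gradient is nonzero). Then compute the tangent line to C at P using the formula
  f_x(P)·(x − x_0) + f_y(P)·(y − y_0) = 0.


Tangent line at P: -13*x + 40*y + 120 = 0.

Step 1: f(0, -3) = 0, so P lies on C.
Step 2: partial derivatives
  f_x(x, y) = -6*x**2 + 2*x*y - 4*x - y**2 + 2*y + 2, f_y(x, y) = x**2 - 2*x*y + 2*x + 6*y**2 + 4*y - 2.
  f_x(P) = -13, f_y(P) = 40 (gradient nonzero, so P is smooth).
Step 3: tangent line at P: -13·(x − 0) + 40·(y − -3) = 0.
Expanding: -13*x + 40*y + 120 = 0.


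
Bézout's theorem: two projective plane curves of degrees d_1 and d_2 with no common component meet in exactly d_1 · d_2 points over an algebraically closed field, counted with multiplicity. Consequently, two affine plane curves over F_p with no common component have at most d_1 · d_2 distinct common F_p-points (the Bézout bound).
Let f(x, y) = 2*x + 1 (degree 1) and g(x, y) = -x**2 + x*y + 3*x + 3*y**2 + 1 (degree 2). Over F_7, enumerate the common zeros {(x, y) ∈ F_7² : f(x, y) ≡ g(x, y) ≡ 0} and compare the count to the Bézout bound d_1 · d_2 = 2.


Common zeros: {(3, 1), (3, 5)}; count = 2; Bézout bound = 2.

deg(f) = 1, deg(g) = 2, so Bézout bound = 2.
Scan x ∈ F_7. For each x, list the y ∈ F_7 with f(x, y) ≡ 0 and those with g(x, y) ≡ 0 (mod 7); the common zeros in that column are the intersection.
  x = 0: f ≡ 0 at y ∈ ∅; g ≡ 0 at y ∈ {3, 4}; common: ∅.
  x = 1: f ≡ 0 at y ∈ ∅; g ≡ 0 at y ∈ {1}; common: ∅.
  x = 2: f ≡ 0 at y ∈ ∅; g ≡ 0 at y ∈ ∅; common: ∅.
  x = 3: f ≡ 0 at y ∈ {0, 1, 2, 3, 4, 5, 6}; g ≡ 0 at y ∈ {1, 5}; common: {1, 5}.
  x = 4: f ≡ 0 at y ∈ ∅; g ≡ 0 at y ∈ ∅; common: ∅.
  x = 5: f ≡ 0 at y ∈ ∅; g ≡ 0 at y ∈ {5}; common: ∅.
  x = 6: f ≡ 0 at y ∈ ∅; g ≡ 0 at y ∈ {2, 3}; common: ∅.
Collecting: common zeros = {(3, 1), (3, 5)}, so the count is 2.
Comparison with the Bézout bound: 2 ≤ 2 = deg(f)·deg(g), as expected for curves with no common component (the bound is attained).


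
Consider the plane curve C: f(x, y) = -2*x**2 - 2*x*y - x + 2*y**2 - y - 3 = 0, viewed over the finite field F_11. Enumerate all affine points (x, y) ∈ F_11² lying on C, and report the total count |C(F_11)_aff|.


Affine F_11-points: {(0, 7), (0, 10), (6, 2), (6, 10), (7, 1), (8, 1), (8, 2), (9, 7), (9, 8), (10, 8)}; count = 10.

For each of the 121 pairs (x, y) ∈ F_11², evaluate f(x, y) mod 11. Record the zeros.
  x = 0: [0↦8, 1↦9, 2↦3, 3↦1, 4↦3, 5↦9, 6↦8, 7↦0, 8↦7, 9↦7, 10↦0]  zeros at y ∈ {7, 10}
  x = 1: [0↦5, 1↦4, 2↦7, 3↦3, 4↦3, 5↦7, 6↦4, 7↦5, 8↦10, 9↦8, 10↦10]  zeros at y ∈ ∅
  x = 2: [0↦9, 1↦6, 2↦7, 3↦1, 4↦10, 5↦1, 6↦7, 7↦6, 8↦9, 9↦5, 10↦5]  zeros at y ∈ ∅
  x = 3: [0↦9, 1↦4, 2↦3, 3↦6, 4↦2, 5↦2, 6↦6, 7↦3, 8↦4, 9↦9, 10↦7]  zeros at y ∈ ∅
  x = 4: [0↦5, 1↦9, 2↦6, 3↦7, 4↦1, 5↦10, 6↦1, 7↦7, 8↦6, 9↦9, 10↦5]  zeros at y ∈ ∅
  x = 5: [0↦8, 1↦10, 2↦5, 3↦4, 4↦7, 5↦3, 6↦3, 7↦7, 8↦4, 9↦5, 10↦10]  zeros at y ∈ ∅
  x = 6: [0↦7, 1↦7, 2↦0, 3↦8, 4↦9, 5↦3, 6↦1, 7↦3, 8↦9, 9↦8, 10↦0]  zeros at y ∈ {2, 10}
  x = 7: [0↦2, 1↦0, 2↦2, 3↦8, 4↦7, 5↦10, 6↦6, 7↦6, 8↦10, 9↦7, 10↦8]  zeros at y ∈ {1}
  x = 8: [0↦4, 1↦0, 2↦0, 3↦4, 4↦1, 5↦2, 6↦7, 7↦5, 8↦7, 9↦2, 10↦1]  zeros at y ∈ {1, 2}
  x = 9: [0↦2, 1↦7, 2↦5, 3↦7, 4↦2, 5↦1, 6↦4, 7↦0, 8↦0, 9↦4, 10↦1]  zeros at y ∈ {7, 8}
  x = 10: [0↦7, 1↦10, 2↦6, 3↦6, 4↦10, 5↦7, 6↦8, 7↦2, 8↦0, 9↦2, 10↦8]  zeros at y ∈ {8}
Collecting zeros: affine points = {(0, 7), (0, 10), (6, 2), (6, 10), (7, 1), (8, 1), (8, 2), (9, 7), (9, 8), (10, 8)}.
Total count |C(F_11)_aff| = 10.


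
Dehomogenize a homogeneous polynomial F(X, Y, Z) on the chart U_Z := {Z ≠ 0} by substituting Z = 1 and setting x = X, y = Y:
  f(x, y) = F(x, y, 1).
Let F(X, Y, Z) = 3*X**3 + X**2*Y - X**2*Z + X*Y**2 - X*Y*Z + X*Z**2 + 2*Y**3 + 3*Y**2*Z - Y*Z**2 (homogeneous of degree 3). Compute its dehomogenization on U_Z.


f(x, y) = 3*x**3 + x**2*y - x**2 + x*y**2 - x*y + x + 2*y**3 + 3*y**2 - y

On U_Z we set Z = 1. Each monomial c·X^i·Y^j·Z^k in F becomes c·x^i·y^j·1^k = c·x^i·y^j.
Substituting Z = 1: F(X, Y, 1) = 3*x**3 + x**2*y - x**2 + x*y**2 - x*y + x + 2*y**3 + 3*y**2 - y.
Note: deg(f) ≤ deg(F) = 3; strict inequality happens when F is divisible by Z (lost terms).


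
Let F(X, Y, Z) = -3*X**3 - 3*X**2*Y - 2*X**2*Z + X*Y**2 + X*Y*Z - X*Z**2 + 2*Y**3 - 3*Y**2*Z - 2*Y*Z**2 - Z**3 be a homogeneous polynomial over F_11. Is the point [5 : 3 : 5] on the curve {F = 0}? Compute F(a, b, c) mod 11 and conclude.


F(5,3,5) ≡ 10 (mod 11); P is NOT on the curve.

Evaluate F(5, 3, 5) term-by-term (mod 11).
  -3*X**3 ↦ -3·125·1·1 = -375
  -3*X**2*Y ↦ -3·25·3·1 = -225
  -2*X**2*Z ↦ -2·25·1·5 = -250
  X*Y**2 ↦ 1·5·9·1 = 45
  X*Y*Z ↦ 1·5·3·5 = 75
  -X*Z**2 ↦ -1·5·1·25 = -125
  2*Y**3 ↦ 2·1·27·1 = 54
  -3*Y**2*Z ↦ -3·1·9·5 = -135
  -2*Y*Z**2 ↦ -2·1·3·25 = -150
  -Z**3 ↦ -1·1·1·125 = -125
Sum: F(5, 3, 5) = (-375) + (-225) + (-250) + (45) + (75) + (-125) + (54) + (-135) + (-150) + (-125) = -1211.
Reducing mod 11: -1211 ≡ 10 (mod 11).
Since F(a, b, c) ≡ 10 ≠ 0 (mod 11), P does NOT lie on the curve.


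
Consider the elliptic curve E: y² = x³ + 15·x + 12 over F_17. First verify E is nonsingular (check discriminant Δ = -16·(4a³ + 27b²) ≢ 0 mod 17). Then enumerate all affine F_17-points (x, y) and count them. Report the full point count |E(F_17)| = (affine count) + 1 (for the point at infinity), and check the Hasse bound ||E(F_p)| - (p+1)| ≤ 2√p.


Affine points = {(2, 4), (2, 13), (3, 4), (3, 13), (4, 0), (5, 5), (5, 12), (7, 1), (7, 16), (8, 7), (8, 10), (9, 3), (9, 14), (12, 4), (12, 13), (14, 5), (14, 12), (15, 5), (15, 12), (16, 8), (16, 9)}; affine count = 21; |E(F_17)| = 22.

Discriminant check: Δ ∝ 4a³ + 27b² = 4·15³ + 27·12² = 4·3375 + 27·144 ≡ 14 (mod 17). Nonzero ⇒ E is nonsingular.
For each x ∈ F_17, compute rhs = x³ + 15·x + 12 mod 17, then count y ∈ F_17 with y² ≡ rhs.
  x = 0: rhs = 12, matching y values: none (0 points).
  x = 1: rhs = 11, matching y values: none (0 points).
  x = 2: rhs = 16, matching y values: 4, 13 (2 points).
  x = 3: rhs = 16, matching y values: 4, 13 (2 points).
  x = 4: rhs = 0, matching y values: 0 (1 points).
  x = 5: rhs = 8, matching y values: 5, 12 (2 points).
  x = 6: rhs = 12, matching y values: none (0 points).
  x = 7: rhs = 1, matching y values: 1, 16 (2 points).
  x = 8: rhs = 15, matching y values: 7, 10 (2 points).
  x = 9: rhs = 9, matching y values: 3, 14 (2 points).
  x = 10: rhs = 6, matching y values: none (0 points).
  x = 11: rhs = 12, matching y values: none (0 points).
  x = 12: rhs = 16, matching y values: 4, 13 (2 points).
  x = 13: rhs = 7, matching y values: none (0 points).
  x = 14: rhs = 8, matching y values: 5, 12 (2 points).
  x = 15: rhs = 8, matching y values: 5, 12 (2 points).
  x = 16: rhs = 13, matching y values: 8, 9 (2 points).
Total affine count: 21.
Full point count |E(F_17)| = 21 + 1 = 22.
Hasse bound: |22 − (17+1)| = |4| = 4 ≤ 2√17 ≈ 8.2462 ✓.
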